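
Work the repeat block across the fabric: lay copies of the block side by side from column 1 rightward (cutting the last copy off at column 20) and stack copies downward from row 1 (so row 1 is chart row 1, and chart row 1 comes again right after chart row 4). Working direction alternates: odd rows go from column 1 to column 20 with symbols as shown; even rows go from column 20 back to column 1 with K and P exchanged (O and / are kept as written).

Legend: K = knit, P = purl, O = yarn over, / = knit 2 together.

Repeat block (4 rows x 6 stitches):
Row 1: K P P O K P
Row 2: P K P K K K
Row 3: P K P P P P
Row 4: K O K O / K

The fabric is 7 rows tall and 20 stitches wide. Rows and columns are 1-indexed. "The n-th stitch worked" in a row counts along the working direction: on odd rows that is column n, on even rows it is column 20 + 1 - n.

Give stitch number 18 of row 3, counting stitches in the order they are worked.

Row 3: (3-1) mod 4 = 2, so use chart row 3. Odd row -> RS.
Chart row 3 tiled across columns 1-20: P K P P P P P K P P P P P K P P P P P K
RS row: no reversal, no swap; stitch n worked = column n.
Stitch 18 in working order -> P

Stitch:
P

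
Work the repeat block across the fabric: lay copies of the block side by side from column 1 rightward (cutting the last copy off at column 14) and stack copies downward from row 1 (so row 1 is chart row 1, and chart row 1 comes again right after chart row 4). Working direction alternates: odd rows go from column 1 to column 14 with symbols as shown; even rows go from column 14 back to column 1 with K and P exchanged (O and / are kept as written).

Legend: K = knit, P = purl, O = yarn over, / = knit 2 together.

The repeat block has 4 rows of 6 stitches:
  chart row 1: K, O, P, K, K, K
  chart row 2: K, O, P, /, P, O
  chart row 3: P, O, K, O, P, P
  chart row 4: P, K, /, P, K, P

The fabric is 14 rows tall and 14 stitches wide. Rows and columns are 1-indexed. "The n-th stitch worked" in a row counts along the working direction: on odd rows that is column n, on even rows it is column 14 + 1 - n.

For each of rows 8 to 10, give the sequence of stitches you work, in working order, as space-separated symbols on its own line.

Row 8: chart row 4, WS - tiled (columns 1-14): P K / P K P P K / P K P P K; work from column 14 back to 1 with K<->P swapped.
Row 9: chart row 1, RS - tile across columns 1-14 and work as-is.
Row 10: chart row 2, WS - tiled (columns 1-14): K O P / P O K O P / P O K O; work from column 14 back to 1 with K<->P swapped.

Rows as worked:
P K K P K / P K K P K / P K
K O P K K K K O P K K K K O
O P O K / K O P O K / K O P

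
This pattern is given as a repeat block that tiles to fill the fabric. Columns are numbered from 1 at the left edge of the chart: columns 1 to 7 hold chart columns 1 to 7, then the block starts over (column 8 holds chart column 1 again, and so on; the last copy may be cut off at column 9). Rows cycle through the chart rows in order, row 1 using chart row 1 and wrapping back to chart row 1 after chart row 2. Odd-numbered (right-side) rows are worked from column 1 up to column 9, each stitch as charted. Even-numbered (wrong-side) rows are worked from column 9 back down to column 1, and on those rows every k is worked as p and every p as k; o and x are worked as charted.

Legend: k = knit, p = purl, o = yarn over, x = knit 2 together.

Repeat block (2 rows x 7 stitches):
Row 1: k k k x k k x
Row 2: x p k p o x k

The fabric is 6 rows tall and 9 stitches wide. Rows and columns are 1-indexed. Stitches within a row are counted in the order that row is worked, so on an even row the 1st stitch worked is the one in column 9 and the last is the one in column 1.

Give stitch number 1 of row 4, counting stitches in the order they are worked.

For row 4: chart row = ((4-1) mod 2) + 1 = 2; this is a WS (even) row.
Chart row 2 tiled across columns 1-9: x p k p o x k x p
WS row: flip the tiled sequence (start at column 9) and apply k<->p; o and x stay.
Row 4 as worked: k x p x o k p k x
The 1st stitch worked is k.

Stitch:
k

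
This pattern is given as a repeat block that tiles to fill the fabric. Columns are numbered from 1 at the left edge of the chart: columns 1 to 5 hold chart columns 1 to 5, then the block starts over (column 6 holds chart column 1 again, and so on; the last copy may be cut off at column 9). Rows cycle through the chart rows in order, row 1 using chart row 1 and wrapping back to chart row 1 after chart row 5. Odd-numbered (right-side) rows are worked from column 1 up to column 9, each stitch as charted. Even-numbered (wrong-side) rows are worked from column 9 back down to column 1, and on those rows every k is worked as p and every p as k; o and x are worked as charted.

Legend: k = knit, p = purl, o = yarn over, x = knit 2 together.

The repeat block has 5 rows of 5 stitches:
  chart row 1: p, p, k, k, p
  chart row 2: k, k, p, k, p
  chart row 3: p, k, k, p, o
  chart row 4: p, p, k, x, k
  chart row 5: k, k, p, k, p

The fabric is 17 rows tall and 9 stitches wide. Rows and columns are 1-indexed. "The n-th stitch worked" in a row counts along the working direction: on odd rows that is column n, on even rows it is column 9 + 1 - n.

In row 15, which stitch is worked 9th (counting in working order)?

Row 15: (15-1) mod 5 = 4, so use chart row 5. Odd row -> RS.
Chart row 5 tiled across columns 1-9: k k p k p k k p k
RS: work column 1 to column 9, symbols as charted — the tiled row is the row as worked.
Stitch 9 in working order -> k

Result:
k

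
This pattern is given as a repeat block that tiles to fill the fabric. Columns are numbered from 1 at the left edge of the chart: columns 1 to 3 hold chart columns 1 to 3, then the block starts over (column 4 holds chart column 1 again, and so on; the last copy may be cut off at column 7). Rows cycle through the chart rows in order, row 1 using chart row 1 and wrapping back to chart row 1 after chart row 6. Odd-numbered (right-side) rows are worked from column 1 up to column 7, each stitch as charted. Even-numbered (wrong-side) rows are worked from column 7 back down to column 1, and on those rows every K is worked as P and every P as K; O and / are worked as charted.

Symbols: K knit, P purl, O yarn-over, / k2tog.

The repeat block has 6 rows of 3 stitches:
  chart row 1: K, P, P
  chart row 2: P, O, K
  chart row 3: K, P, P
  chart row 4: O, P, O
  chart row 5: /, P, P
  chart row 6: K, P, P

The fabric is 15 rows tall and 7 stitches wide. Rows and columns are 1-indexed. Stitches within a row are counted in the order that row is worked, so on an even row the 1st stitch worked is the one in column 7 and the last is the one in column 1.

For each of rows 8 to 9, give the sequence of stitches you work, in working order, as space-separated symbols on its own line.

== ROWS AS WORKED ==
K P O K P O K
K P P K P P K

Derivation:
Row 8: chart row 2, WS - tiled (columns 1-7): P O K P O K P; work from column 7 back to 1 with K<->P swapped.
Row 9: chart row 3, RS - tile across columns 1-7 and work as-is.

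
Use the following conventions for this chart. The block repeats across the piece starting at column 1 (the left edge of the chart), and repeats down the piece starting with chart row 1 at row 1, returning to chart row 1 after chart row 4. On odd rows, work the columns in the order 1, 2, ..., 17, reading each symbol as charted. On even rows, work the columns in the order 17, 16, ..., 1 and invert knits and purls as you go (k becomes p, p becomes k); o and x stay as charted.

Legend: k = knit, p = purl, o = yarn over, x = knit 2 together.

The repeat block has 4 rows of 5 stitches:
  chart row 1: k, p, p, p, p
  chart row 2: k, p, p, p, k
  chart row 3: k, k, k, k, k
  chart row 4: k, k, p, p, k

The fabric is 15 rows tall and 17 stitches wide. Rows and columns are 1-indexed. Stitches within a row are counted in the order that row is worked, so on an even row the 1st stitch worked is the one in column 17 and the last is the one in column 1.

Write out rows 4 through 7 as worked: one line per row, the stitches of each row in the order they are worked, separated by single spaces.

Rows as worked:
p p p k k p p p k k p p p k k p p
k p p p p k p p p p k p p p p k p
k p p k k k p p k k k p p k k k p
k k k k k k k k k k k k k k k k k

Derivation:
Row 4: chart row 4, WS - tiled (columns 1-17): k k p p k k k p p k k k p p k k k; work from column 17 back to 1 with k<->p swapped.
Row 5: chart row 1, RS - tile across columns 1-17 and work as-is.
Row 6: chart row 2, WS - tiled (columns 1-17): k p p p k k p p p k k p p p k k p; work from column 17 back to 1 with k<->p swapped.
Row 7: chart row 3, RS - tile across columns 1-17 and work as-is.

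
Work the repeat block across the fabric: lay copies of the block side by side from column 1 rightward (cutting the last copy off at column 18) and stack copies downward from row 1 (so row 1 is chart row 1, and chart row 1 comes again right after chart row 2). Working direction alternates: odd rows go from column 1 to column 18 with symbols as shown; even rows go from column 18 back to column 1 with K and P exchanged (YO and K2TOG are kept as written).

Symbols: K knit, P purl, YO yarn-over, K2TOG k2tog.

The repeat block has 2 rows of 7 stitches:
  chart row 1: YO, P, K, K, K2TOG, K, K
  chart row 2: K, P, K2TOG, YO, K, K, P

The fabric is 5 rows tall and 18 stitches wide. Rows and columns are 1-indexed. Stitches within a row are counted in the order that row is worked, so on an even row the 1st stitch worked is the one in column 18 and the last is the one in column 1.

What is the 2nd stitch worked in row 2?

For row 2: chart row = ((2-1) mod 2) + 1 = 2; this is a WS (even) row.
Chart row 2 tiled across columns 1-18: K P K2TOG YO K K P K P K2TOG YO K K P K P K2TOG YO
Wrong side: read the tiled row from column 18 down to 1 and exchange K with P (leave YO, K2TOG).
Row 2 as worked: YO K2TOG K P K P P YO K2TOG K P K P P YO K2TOG K P
Stitch 2 in working order -> K2TOG

== STITCH ==
K2TOG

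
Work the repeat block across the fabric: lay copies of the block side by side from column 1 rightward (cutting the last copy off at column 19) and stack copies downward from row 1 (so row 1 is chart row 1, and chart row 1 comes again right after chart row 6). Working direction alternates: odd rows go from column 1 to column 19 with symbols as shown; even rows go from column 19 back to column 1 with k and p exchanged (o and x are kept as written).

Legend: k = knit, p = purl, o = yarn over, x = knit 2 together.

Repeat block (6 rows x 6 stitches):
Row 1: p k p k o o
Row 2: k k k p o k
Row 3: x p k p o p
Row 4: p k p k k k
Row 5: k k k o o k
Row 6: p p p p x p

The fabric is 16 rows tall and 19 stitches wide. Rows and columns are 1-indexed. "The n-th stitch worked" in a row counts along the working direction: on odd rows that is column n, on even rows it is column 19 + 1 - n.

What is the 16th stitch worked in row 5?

== STITCH ==
o

Derivation:
Row 5: (5-1) mod 6 = 4, so use chart row 5. Odd row -> RS.
Chart row 5 tiled across columns 1-19: k k k o o k k k k o o k k k k o o k k
RS: work column 1 to column 19, symbols as charted — the tiled row is the row as worked.
Counting 16 along the worked row gives o.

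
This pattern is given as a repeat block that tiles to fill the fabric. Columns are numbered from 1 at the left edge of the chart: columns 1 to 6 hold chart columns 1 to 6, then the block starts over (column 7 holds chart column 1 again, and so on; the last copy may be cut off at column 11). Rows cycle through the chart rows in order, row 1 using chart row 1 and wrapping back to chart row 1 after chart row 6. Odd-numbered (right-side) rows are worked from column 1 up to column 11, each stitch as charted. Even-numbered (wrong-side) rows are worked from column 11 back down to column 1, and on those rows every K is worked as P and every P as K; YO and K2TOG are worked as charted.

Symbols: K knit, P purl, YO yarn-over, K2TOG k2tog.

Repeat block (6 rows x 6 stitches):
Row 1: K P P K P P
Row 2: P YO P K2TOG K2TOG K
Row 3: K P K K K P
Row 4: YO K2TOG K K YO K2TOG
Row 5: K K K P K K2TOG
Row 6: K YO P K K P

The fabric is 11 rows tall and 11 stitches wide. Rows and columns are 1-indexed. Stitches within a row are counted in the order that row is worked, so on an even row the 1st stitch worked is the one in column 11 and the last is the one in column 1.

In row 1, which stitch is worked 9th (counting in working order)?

For row 1: chart row = ((1-1) mod 6) + 1 = 1; this is a RS (odd) row.
Chart row 1 tiled across columns 1-11: K P P K P P K P P K P
Right side: take the tiled row as-is (worked left to right from column 1).
Stitch 9 in working order -> P

Result:
P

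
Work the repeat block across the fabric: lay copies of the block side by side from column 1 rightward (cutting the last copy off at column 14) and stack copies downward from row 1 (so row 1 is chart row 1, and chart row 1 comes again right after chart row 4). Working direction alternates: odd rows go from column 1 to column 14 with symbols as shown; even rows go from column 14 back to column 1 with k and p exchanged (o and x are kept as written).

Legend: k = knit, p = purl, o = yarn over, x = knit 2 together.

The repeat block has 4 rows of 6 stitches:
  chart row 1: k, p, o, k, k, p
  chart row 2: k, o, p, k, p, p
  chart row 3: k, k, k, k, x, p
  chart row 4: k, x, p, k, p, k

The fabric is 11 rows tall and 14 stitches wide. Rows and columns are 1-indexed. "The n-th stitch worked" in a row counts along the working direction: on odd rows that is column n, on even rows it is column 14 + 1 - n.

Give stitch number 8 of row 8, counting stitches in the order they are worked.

== STITCH ==
p

Derivation:
For row 8: chart row = ((8-1) mod 4) + 1 = 4; this is a WS (even) row.
Chart row 4 tiled across columns 1-14: k x p k p k k x p k p k k x
WS: work from column 14 back to column 1 (reverse the tiled row), swapping k<->p (o and x unchanged).
Row 8 as worked: x p p k p k x p p k p k x p
Counting 8 along the worked row gives p.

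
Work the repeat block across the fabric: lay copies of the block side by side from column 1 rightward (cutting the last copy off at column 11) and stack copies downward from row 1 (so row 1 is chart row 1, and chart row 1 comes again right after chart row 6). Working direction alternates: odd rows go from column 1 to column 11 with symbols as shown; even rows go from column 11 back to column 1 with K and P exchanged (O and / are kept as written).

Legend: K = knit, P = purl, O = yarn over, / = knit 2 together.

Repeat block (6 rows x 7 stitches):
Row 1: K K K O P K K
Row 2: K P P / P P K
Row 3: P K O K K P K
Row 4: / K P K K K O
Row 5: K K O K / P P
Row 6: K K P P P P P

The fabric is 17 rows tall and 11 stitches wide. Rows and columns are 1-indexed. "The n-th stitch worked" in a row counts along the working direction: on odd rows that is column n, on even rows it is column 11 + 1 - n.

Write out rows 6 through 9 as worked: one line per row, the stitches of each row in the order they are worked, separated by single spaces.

Row 6: chart row 6, WS - tiled (columns 1-11): K K P P P P P K K P P; work from column 11 back to 1 with K<->P swapped.
Row 7: chart row 1, RS - tile across columns 1-11 and work as-is.
Row 8: chart row 2, WS - tiled (columns 1-11): K P P / P P K K P P /; work from column 11 back to 1 with K<->P swapped.
Row 9: chart row 3, RS - tile across columns 1-11 and work as-is.

Result:
K K P P K K K K K P P
K K K O P K K K K K O
/ K K P P K K / K K P
P K O K K P K P K O K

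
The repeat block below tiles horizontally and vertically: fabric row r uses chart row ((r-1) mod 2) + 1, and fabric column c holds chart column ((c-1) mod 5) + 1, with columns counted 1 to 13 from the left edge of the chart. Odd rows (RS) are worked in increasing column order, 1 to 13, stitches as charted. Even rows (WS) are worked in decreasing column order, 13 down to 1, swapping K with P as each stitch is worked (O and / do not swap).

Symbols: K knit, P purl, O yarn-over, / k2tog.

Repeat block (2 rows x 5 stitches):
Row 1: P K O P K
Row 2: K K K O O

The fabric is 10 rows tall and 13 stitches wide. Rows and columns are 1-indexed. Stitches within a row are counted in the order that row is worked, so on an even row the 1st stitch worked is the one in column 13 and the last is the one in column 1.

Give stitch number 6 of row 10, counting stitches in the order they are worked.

Row 10: (10-1) mod 2 = 1, so use chart row 2. Even row -> WS.
Chart row 2 tiled across columns 1-13: K K K O O K K K O O K K K
WS: work from column 13 back to column 1 (reverse the tiled row), swapping K<->P (O and / unchanged).
Row 10 as worked: P P P O O P P P O O P P P
Stitch 6 in working order -> P

== STITCH ==
P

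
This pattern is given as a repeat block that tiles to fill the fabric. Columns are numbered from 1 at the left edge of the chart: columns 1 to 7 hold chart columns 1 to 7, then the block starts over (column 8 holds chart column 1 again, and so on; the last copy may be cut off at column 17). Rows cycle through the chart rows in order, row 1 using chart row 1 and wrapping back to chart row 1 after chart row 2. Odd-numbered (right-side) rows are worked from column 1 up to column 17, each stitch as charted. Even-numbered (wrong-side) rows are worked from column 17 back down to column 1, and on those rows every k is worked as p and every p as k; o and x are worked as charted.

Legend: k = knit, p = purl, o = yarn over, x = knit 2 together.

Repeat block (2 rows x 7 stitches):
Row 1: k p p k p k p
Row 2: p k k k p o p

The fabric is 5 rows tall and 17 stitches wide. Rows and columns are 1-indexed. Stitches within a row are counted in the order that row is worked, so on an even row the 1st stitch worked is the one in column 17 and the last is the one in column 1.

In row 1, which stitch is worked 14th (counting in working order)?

== STITCH ==
p

Derivation:
Row 1 uses chart row ((1-1) mod 2)+1 = 1. Row 1 is odd, so RS.
Chart row 1 tiled across columns 1-17: k p p k p k p k p p k p k p k p p
RS: work column 1 to column 17, symbols as charted — the tiled row is the row as worked.
Stitch 14 in working order -> p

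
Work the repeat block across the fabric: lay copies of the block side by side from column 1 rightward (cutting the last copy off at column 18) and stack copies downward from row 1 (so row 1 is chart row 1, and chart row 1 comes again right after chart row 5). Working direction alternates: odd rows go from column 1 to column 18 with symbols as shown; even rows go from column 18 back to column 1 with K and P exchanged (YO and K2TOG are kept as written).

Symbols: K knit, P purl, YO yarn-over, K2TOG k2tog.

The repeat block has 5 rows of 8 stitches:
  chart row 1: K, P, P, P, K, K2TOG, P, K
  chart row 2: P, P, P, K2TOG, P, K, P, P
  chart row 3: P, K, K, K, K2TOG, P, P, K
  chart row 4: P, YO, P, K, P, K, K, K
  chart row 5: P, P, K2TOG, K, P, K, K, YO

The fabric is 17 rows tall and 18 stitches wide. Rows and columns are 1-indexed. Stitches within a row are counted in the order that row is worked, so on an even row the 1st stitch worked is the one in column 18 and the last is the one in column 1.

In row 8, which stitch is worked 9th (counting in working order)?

== STITCH ==
P

Derivation:
For row 8: chart row = ((8-1) mod 5) + 1 = 3; this is a WS (even) row.
Chart row 3 tiled across columns 1-18: P K K K K2TOG P P K P K K K K2TOG P P K P K
Wrong side: read the tiled row from column 18 down to 1 and exchange K with P (leave YO, K2TOG).
Row 8 as worked: P K P K K K2TOG P P P K P K K K2TOG P P P K
Stitch 9 in working order -> P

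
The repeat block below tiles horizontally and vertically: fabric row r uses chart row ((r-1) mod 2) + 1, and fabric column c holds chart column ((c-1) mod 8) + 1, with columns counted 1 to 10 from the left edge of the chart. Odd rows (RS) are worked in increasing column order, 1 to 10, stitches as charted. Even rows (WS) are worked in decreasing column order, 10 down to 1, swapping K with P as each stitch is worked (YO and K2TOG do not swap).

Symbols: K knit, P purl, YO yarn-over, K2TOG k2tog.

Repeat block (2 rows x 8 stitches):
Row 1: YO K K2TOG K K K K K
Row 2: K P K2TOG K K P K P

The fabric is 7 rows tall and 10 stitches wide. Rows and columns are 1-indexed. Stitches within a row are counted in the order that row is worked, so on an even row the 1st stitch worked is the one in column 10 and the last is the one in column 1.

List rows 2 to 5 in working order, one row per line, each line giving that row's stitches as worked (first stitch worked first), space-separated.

Result:
K P K P K P P K2TOG K P
YO K K2TOG K K K K K YO K
K P K P K P P K2TOG K P
YO K K2TOG K K K K K YO K

Derivation:
Row 2: chart row 2, WS - tiled (columns 1-10): K P K2TOG K K P K P K P; work from column 10 back to 1 with K<->P swapped.
Row 3: chart row 1, RS - tile across columns 1-10 and work as-is.
Row 4: chart row 2, WS - tiled (columns 1-10): K P K2TOG K K P K P K P; work from column 10 back to 1 with K<->P swapped.
Row 5: chart row 1, RS - tile across columns 1-10 and work as-is.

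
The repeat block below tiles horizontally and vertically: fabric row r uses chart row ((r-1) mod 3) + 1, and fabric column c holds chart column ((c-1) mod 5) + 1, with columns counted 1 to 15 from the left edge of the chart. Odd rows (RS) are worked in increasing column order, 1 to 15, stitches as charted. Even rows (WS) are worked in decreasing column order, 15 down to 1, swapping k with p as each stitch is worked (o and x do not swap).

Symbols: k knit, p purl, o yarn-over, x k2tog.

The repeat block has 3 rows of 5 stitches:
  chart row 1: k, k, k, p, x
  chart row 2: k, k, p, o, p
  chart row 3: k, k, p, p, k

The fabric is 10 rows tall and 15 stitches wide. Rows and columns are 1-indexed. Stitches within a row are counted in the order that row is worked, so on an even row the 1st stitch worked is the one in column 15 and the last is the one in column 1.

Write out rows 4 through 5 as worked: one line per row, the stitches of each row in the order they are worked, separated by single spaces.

Row 4: chart row 1, WS - tiled (columns 1-15): k k k p x k k k p x k k k p x; work from column 15 back to 1 with k<->p swapped.
Row 5: chart row 2, RS - tile across columns 1-15 and work as-is.

Rows as worked:
x k p p p x k p p p x k p p p
k k p o p k k p o p k k p o p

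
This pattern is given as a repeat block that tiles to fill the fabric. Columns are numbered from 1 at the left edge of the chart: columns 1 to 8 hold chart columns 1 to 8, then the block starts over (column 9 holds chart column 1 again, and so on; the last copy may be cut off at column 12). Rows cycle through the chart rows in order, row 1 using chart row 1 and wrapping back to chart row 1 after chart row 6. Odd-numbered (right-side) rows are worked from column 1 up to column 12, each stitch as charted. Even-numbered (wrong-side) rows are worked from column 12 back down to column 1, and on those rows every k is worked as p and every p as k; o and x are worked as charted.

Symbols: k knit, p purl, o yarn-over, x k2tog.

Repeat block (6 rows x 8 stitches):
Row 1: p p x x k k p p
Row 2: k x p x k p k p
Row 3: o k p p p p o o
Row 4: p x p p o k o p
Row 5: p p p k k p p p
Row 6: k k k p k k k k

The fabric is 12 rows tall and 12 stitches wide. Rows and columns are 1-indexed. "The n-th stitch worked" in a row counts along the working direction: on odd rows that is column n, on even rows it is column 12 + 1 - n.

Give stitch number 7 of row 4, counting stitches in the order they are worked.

Result:
p

Derivation:
Row 4: (4-1) mod 6 = 3, so use chart row 4. Even row -> WS.
Chart row 4 tiled across columns 1-12: p x p p o k o p p x p p
WS: work from column 12 back to column 1 (reverse the tiled row), swapping k<->p (o and x unchanged).
Row 4 as worked: k k x k k o p o k k x k
Stitch 7 in working order -> p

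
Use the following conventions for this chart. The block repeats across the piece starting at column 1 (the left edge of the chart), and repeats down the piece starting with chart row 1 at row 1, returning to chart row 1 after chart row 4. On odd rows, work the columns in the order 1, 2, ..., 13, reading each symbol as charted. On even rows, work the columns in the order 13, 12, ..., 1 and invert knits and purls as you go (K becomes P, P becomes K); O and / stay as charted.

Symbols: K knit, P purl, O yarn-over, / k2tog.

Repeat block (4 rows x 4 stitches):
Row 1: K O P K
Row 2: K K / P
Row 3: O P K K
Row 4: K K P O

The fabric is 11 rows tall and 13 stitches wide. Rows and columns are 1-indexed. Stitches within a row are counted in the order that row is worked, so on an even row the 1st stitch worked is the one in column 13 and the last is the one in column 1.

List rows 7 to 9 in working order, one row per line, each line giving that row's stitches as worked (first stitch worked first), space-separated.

Rows as worked:
O P K K O P K K O P K K O
P O K P P O K P P O K P P
K O P K K O P K K O P K K

Derivation:
Row 7: chart row 3, RS - tile across columns 1-13 and work as-is.
Row 8: chart row 4, WS - tiled (columns 1-13): K K P O K K P O K K P O K; work from column 13 back to 1 with K<->P swapped.
Row 9: chart row 1, RS - tile across columns 1-13 and work as-is.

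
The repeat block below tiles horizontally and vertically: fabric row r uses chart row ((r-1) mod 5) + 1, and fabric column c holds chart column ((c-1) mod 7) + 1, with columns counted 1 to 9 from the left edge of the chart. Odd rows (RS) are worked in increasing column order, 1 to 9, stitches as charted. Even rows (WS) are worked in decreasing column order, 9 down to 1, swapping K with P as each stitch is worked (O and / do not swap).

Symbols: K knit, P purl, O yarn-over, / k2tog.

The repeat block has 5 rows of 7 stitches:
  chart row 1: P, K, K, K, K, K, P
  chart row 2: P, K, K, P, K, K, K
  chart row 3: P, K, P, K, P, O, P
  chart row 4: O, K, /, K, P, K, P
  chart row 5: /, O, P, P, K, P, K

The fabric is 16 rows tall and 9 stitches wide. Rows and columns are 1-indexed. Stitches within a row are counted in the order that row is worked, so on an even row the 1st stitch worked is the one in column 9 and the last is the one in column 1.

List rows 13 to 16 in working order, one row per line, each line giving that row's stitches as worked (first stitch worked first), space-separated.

Result:
P K P K P O P P K
P O K P K P / P O
/ O P P K P K / O
P K K P P P P P K

Derivation:
Row 13: chart row 3, RS - tile across columns 1-9 and work as-is.
Row 14: chart row 4, WS - tiled (columns 1-9): O K / K P K P O K; work from column 9 back to 1 with K<->P swapped.
Row 15: chart row 5, RS - tile across columns 1-9 and work as-is.
Row 16: chart row 1, WS - tiled (columns 1-9): P K K K K K P P K; work from column 9 back to 1 with K<->P swapped.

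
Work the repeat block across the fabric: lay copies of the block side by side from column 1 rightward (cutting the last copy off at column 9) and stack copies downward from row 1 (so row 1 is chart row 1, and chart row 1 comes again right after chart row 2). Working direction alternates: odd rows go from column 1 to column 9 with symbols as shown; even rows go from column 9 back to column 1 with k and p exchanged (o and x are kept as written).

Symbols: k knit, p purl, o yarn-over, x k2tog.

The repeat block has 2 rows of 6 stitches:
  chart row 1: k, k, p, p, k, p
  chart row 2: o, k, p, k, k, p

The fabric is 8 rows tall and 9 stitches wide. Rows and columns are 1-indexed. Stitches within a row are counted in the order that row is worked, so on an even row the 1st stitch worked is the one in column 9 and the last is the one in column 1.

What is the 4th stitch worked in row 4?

Stitch:
k

Derivation:
Row 4: (4-1) mod 2 = 1, so use chart row 2. Even row -> WS.
Chart row 2 tiled across columns 1-9: o k p k k p o k p
WS: work from column 9 back to column 1 (reverse the tiled row), swapping k<->p (o and x unchanged).
Row 4 as worked: k p o k p p k p o
Stitch 4 in working order -> k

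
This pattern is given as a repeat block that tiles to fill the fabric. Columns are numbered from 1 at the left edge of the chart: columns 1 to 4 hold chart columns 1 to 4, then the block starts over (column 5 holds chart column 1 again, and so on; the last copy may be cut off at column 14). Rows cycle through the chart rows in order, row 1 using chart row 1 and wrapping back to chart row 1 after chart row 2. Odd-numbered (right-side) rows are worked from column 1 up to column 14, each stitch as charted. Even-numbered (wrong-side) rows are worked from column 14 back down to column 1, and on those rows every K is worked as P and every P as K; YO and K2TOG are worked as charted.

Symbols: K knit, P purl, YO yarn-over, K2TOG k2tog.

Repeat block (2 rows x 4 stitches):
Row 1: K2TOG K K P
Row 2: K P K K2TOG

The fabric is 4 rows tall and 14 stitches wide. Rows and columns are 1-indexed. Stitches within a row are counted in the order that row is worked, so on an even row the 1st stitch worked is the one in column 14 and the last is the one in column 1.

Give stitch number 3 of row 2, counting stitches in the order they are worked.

Row 2: (2-1) mod 2 = 1, so use chart row 2. Even row -> WS.
Chart row 2 tiled across columns 1-14: K P K K2TOG K P K K2TOG K P K K2TOG K P
WS: work from column 14 back to column 1 (reverse the tiled row), swapping K<->P (YO and K2TOG unchanged).
Row 2 as worked: K P K2TOG P K P K2TOG P K P K2TOG P K P
Counting 3 along the worked row gives K2TOG.

Result:
K2TOG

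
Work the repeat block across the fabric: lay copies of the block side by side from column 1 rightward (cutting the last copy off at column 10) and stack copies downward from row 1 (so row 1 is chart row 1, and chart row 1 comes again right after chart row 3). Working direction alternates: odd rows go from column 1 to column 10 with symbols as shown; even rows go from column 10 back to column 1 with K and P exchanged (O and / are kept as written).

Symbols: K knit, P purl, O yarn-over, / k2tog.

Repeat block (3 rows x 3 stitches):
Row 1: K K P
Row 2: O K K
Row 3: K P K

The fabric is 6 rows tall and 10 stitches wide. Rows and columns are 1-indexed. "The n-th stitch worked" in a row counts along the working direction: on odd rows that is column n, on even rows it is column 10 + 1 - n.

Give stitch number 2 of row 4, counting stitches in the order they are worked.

Row 4: (4-1) mod 3 = 0, so use chart row 1. Even row -> WS.
Chart row 1 tiled across columns 1-10: K K P K K P K K P K
Wrong side: read the tiled row from column 10 down to 1 and exchange K with P (leave O, /).
Row 4 as worked: P K P P K P P K P P
Counting 2 along the worked row gives K.

Stitch:
K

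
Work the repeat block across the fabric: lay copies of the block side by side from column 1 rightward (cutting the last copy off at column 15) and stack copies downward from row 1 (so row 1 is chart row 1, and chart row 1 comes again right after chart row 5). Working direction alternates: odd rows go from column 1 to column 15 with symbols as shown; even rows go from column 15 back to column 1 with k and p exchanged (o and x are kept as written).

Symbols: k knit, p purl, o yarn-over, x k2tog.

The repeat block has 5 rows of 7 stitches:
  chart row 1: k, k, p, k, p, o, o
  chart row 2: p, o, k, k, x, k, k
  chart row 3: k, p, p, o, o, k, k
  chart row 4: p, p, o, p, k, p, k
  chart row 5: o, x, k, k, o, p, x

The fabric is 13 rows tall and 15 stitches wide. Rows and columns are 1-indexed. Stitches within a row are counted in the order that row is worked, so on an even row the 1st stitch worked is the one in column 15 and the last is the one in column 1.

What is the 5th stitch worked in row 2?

Result:
p

Derivation:
Row 2: (2-1) mod 5 = 1, so use chart row 2. Even row -> WS.
Chart row 2 tiled across columns 1-15: p o k k x k k p o k k x k k p
Wrong side: read the tiled row from column 15 down to 1 and exchange k with p (leave o, x).
Row 2 as worked: k p p x p p o k p p x p p o k
Stitch 5 in working order -> p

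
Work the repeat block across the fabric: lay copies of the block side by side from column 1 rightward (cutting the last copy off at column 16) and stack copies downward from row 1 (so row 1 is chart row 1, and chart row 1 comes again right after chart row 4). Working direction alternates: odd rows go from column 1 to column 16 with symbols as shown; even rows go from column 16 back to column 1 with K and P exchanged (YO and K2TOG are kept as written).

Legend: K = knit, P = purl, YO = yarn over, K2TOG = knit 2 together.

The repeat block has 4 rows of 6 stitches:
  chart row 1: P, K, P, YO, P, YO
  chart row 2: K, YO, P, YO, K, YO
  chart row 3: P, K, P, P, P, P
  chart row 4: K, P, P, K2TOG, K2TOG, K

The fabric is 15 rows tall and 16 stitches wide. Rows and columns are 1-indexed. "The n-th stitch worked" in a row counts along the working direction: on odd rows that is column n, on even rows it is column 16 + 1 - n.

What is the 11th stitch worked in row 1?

For row 1: chart row = ((1-1) mod 4) + 1 = 1; this is a RS (odd) row.
Chart row 1 tiled across columns 1-16: P K P YO P YO P K P YO P YO P K P YO
RS: work column 1 to column 16, symbols as charted — the tiled row is the row as worked.
Counting 11 along the worked row gives P.

== STITCH ==
P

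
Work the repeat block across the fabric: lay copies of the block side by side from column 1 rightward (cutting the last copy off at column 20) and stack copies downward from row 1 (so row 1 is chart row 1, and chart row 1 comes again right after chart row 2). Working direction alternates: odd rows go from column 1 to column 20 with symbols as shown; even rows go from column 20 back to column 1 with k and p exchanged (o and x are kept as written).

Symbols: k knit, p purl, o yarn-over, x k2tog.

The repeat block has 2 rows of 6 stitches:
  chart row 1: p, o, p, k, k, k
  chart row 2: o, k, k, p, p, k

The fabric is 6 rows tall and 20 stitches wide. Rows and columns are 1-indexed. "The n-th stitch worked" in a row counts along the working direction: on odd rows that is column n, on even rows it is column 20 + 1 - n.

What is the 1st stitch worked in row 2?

For row 2: chart row = ((2-1) mod 2) + 1 = 2; this is a WS (even) row.
Chart row 2 tiled across columns 1-20: o k k p p k o k k p p k o k k p p k o k
Wrong side: read the tiled row from column 20 down to 1 and exchange k with p (leave o, x).
Row 2 as worked: p o p k k p p o p k k p p o p k k p p o
The 1st stitch worked is p.

== STITCH ==
p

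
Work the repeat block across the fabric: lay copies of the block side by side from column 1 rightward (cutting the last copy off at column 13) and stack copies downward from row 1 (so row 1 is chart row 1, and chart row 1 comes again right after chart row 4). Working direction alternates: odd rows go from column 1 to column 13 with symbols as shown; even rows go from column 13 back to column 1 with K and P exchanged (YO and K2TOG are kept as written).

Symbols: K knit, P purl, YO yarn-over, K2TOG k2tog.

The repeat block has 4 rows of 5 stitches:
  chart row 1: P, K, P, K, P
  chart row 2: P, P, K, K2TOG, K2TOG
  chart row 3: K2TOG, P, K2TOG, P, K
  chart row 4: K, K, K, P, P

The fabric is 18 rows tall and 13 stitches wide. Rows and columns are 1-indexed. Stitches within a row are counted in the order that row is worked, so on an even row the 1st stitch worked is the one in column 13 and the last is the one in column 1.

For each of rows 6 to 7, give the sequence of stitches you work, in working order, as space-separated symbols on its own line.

Row 6: chart row 2, WS - tiled (columns 1-13): P P K K2TOG K2TOG P P K K2TOG K2TOG P P K; work from column 13 back to 1 with K<->P swapped.
Row 7: chart row 3, RS - tile across columns 1-13 and work as-is.

Rows as worked:
P K K K2TOG K2TOG P K K K2TOG K2TOG P K K
K2TOG P K2TOG P K K2TOG P K2TOG P K K2TOG P K2TOG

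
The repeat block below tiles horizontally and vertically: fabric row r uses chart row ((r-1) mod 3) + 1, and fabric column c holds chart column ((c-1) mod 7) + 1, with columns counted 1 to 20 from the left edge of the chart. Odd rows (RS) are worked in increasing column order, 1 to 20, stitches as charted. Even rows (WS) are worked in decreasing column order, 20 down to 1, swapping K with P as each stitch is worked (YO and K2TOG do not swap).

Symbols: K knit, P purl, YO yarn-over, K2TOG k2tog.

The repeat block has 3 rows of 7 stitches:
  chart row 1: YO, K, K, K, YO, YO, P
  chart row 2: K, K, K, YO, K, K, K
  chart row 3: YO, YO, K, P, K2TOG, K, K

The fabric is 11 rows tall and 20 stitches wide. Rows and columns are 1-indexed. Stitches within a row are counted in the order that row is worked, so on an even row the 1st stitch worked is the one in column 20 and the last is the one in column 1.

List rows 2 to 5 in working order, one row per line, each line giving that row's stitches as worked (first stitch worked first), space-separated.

Row 2: chart row 2, WS - tiled (columns 1-20): K K K YO K K K K K K YO K K K K K K YO K K; work from column 20 back to 1 with K<->P swapped.
Row 3: chart row 3, RS - tile across columns 1-20 and work as-is.
Row 4: chart row 1, WS - tiled (columns 1-20): YO K K K YO YO P YO K K K YO YO P YO K K K YO YO; work from column 20 back to 1 with K<->P swapped.
Row 5: chart row 2, RS - tile across columns 1-20 and work as-is.

Result:
P P YO P P P P P P YO P P P P P P YO P P P
YO YO K P K2TOG K K YO YO K P K2TOG K K YO YO K P K2TOG K
YO YO P P P YO K YO YO P P P YO K YO YO P P P YO
K K K YO K K K K K K YO K K K K K K YO K K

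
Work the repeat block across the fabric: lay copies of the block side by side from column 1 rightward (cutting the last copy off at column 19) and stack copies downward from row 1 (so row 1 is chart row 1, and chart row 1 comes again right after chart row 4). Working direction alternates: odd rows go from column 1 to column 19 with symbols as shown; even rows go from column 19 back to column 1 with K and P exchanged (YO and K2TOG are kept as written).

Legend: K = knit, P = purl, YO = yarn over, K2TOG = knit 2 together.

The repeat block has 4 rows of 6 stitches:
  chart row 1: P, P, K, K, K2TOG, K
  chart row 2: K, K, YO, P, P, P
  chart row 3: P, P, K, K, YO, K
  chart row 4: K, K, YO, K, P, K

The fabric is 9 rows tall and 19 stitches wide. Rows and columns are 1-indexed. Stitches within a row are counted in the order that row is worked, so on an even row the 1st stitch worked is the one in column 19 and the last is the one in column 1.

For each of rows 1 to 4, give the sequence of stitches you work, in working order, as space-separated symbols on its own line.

== ROWS AS WORKED ==
P P K K K2TOG K P P K K K2TOG K P P K K K2TOG K P
P K K K YO P P K K K YO P P K K K YO P P
P P K K YO K P P K K YO K P P K K YO K P
P P K P YO P P P K P YO P P P K P YO P P

Derivation:
Row 1: chart row 1, RS - tile across columns 1-19 and work as-is.
Row 2: chart row 2, WS - tiled (columns 1-19): K K YO P P P K K YO P P P K K YO P P P K; work from column 19 back to 1 with K<->P swapped.
Row 3: chart row 3, RS - tile across columns 1-19 and work as-is.
Row 4: chart row 4, WS - tiled (columns 1-19): K K YO K P K K K YO K P K K K YO K P K K; work from column 19 back to 1 with K<->P swapped.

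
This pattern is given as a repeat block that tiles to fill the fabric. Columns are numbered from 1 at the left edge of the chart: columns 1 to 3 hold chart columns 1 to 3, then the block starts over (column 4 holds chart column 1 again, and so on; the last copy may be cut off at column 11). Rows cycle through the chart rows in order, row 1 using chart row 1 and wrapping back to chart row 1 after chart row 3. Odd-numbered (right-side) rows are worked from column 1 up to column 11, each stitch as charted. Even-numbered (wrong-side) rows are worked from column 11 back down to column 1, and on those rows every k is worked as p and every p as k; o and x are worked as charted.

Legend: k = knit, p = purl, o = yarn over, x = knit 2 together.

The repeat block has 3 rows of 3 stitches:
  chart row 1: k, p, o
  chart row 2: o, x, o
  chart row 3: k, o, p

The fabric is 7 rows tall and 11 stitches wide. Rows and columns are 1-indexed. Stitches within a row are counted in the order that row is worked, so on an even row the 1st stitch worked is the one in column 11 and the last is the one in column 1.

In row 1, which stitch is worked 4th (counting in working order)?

For row 1: chart row = ((1-1) mod 3) + 1 = 1; this is a RS (odd) row.
Chart row 1 tiled across columns 1-11: k p o k p o k p o k p
RS row: no reversal, no swap; stitch n worked = column n.
The 4th stitch worked is k.

== STITCH ==
k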